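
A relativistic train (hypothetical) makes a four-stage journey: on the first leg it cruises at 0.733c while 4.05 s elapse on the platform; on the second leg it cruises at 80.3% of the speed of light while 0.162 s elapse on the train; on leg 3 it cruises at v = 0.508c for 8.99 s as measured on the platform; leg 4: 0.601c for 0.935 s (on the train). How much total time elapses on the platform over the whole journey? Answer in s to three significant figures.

Δt = 14.5 s

Leg 1: 4.05 s is already measured on the platform.
Leg 2: β = 0.803; γ = 1/√(1 − 0.803²) = 1/√0.3552 = 1.678; Δt_2 = 1.678 × 0.162 = 0.2718 s.
Leg 3: 8.99 s is already measured on the platform.
Leg 4: γ = 1/√(1 − 0.601²) = 1/√0.6388 = 1.251; Δt_4 = 1.251 × 0.935 = 1.170 s.
Total: 4.050 + 0.2718 + 8.990 + 1.170 s.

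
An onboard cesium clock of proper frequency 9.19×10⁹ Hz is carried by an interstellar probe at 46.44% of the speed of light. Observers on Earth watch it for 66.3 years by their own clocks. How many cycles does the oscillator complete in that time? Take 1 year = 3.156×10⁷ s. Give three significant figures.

β = 0.4644; γ = 1/√(1 − 0.4644²) = 1/√0.7843 = 1.129
During 66.3 years of lab time, the oscillator's proper time advances by τ = Δt/γ = 66.3/1.129 = 58.72 years = 1.853×10⁹ s.
N = f × τ = 9.19×10⁹ × 1.853×10⁹ = 1.703×10¹⁹.

N = 1.70×10¹⁹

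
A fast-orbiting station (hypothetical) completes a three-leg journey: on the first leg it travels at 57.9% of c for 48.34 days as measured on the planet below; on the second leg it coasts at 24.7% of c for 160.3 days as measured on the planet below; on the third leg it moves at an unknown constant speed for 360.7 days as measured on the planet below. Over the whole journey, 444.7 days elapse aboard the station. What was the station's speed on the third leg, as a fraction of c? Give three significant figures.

Leg 1: β = 0.579; γ = 1/√(1 − 0.579²) = 1/√0.6648 = 1.227; τ_1 = 48.34/1.227 = 39.41 days.
Leg 2: β = 0.247; γ = 1/√(1 − 0.247²) = 1/√0.9390 = 1.032; τ_2 = 160.3/1.032 = 155.3 days.
Leg 3: speed unknown; τ_3 = 360.7/γ_3.
Total proper time: 39.41 + 155.3 + τ_3 = 444.7, so τ_3 = 444.7 − 194.7 = 250.0 days.
γ_3 = 360.7/250.0 = 1.443; β = √(1 − 1/γ²) = √0.5198.

β = 0.721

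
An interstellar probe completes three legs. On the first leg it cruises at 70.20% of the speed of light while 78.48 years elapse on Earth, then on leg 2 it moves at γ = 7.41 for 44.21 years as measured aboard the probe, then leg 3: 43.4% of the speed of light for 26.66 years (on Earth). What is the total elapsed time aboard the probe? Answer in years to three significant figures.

Leg 1: β = 0.7020; γ = 1/√(1 − 0.7020²) = 1/√0.5072 = 1.404; τ_1 = 78.48/1.404 = 55.89 years.
Leg 2: 44.21 years is already measured aboard the probe.
Leg 3: β = 0.434; γ = 1/√(1 − 0.434²) = 1/√0.8116 = 1.110; τ_3 = 26.66/1.110 = 24.02 years.
Total: 55.89 + 44.21 + 24.02 years.

τ = 124 years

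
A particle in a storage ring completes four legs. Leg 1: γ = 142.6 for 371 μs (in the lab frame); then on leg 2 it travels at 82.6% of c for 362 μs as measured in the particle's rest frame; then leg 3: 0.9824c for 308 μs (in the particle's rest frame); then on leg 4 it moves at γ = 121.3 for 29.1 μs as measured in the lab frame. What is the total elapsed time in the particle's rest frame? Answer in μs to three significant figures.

τ = 673 μs

Leg 1: γ = 142.6; τ_1 = 371/142.6 = 2.602 μs.
Leg 2: 362 μs is already measured in the particle's rest frame.
Leg 3: 308 μs is already measured in the particle's rest frame.
Leg 4: γ = 121.3; τ_4 = 29.1/121.3 = 0.2399 μs.
Total: 2.602 + 362.0 + 308.0 + 0.2399 μs.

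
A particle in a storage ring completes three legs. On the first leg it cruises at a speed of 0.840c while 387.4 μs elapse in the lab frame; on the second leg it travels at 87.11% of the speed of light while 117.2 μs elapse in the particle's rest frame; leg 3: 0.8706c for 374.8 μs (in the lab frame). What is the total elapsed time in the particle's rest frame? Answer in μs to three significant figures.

τ = 512 μs

Leg 1: γ = 1/√(1 − 0.840²) = 1/√0.2944 = 1.843; τ_1 = 387.4/1.843 = 210.2 μs.
Leg 2: 117.2 μs is already measured in the particle's rest frame.
Leg 3: γ = 1/√(1 − 0.8706²) = 1/√0.2421 = 2.033; τ_3 = 374.8/2.033 = 184.4 μs.
Total: 210.2 + 117.2 + 184.4 μs.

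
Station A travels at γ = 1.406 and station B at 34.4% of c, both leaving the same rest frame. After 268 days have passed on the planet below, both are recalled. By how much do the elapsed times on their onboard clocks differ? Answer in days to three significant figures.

A: γ = 1.406; τ_A = 268/1.406 = 190.6 days.
B: β = 0.344; γ = 1/√(1 − 0.344²) = 1/√0.8817 = 1.065; τ_B = 268/1.065 = 251.6 days.

|τ_A − τ_B| = 61.0 days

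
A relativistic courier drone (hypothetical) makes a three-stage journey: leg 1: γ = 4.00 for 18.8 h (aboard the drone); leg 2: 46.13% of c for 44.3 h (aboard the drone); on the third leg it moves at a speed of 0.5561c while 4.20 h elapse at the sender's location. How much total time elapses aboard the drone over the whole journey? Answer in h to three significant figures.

τ = 66.6 h

Leg 1: 18.8 h is already measured aboard the drone.
Leg 2: 44.3 h is already measured aboard the drone.
Leg 3: γ = 1/√(1 − 0.5561²) = 1/√0.6908 = 1.203; τ_3 = 4.20/1.203 = 3.491 h.
Total: 18.80 + 44.30 + 3.491 h.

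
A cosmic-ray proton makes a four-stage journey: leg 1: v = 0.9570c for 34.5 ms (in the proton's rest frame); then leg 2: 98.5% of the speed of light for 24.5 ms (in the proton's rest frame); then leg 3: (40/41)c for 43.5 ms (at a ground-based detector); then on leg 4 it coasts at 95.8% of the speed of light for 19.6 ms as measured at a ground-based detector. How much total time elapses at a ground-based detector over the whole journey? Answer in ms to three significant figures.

Δt = 324 ms

Leg 1: γ = 1/√(1 − 0.9570²) = 1/√0.08415 = 3.447; Δt_1 = 3.447 × 34.5 = 118.9 ms.
Leg 2: β = 0.985; γ = 1/√(1 − 0.985²) = 1/√0.02977 = 5.795; Δt_2 = 5.795 × 24.5 = 142.0 ms.
Leg 3: 43.5 ms is already measured at a ground-based detector.
Leg 4: 19.6 ms is already measured at a ground-based detector.
Total: 118.9 + 142.0 + 43.50 + 19.60 ms.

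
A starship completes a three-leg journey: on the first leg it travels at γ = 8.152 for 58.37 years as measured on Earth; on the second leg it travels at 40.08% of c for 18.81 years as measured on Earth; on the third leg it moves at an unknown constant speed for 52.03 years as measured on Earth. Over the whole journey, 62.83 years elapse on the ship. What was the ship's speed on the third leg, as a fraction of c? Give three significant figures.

β = 0.674

Leg 1: γ = 8.152; τ_1 = 58.37/8.152 = 7.160 years.
Leg 2: β = 0.4008; γ = 1/√(1 − 0.4008²) = 1/√0.8394 = 1.092; τ_2 = 18.81/1.092 = 17.23 years.
Leg 3: speed unknown; τ_3 = 52.03/γ_3.
Total proper time: 7.160 + 17.23 + τ_3 = 62.83, so τ_3 = 62.83 − 24.39 = 38.44 years.
γ_3 = 52.03/38.44 = 1.354; β = √(1 − 1/γ²) = √0.4543.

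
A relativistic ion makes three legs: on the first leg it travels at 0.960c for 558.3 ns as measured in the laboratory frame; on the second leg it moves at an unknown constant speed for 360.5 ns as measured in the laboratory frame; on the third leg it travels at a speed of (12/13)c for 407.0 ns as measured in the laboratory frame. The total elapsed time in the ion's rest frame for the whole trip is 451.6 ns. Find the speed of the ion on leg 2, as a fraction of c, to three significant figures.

Leg 1: γ = 1/√(1 − 0.960²) = 25/7 ≈ 3.571; τ_1 = 558.3/3.571 = 156.3 ns.
Leg 2: speed unknown; τ_2 = 360.5/γ_2.
Leg 3: γ = 1/√(1 − (12/13)²) = 13/5 = 2.600; τ_3 = 407.0/2.600 = 156.5 ns.
Total proper time: 156.3 + τ_2 + 156.5 = 451.6, so τ_2 = 451.6 − 312.9 = 138.7 ns.
γ_2 = 360.5/138.7 = 2.598; β = √(1 − 1/γ²) = √0.8519.

β = 0.923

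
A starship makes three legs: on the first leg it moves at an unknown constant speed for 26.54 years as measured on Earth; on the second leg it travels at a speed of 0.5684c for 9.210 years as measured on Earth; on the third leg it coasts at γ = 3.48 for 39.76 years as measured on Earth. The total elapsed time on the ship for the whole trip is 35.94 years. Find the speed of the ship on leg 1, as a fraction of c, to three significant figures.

Leg 1: speed unknown; τ_1 = 26.54/γ_1.
Leg 2: γ = 1/√(1 − 0.5684²) = 1/√0.6769 = 1.215; τ_2 = 9.210/1.215 = 7.578 years.
Leg 3: γ = 3.48; τ_3 = 39.76/3.480 = 11.43 years.
Total proper time: τ_1 + 7.578 + 11.43 = 35.94, so τ_1 = 35.94 − 19.00 = 16.94 years.
γ_1 = 26.54/16.94 = 1.567; β = √(1 − 1/γ²) = √0.5927.

β = 0.770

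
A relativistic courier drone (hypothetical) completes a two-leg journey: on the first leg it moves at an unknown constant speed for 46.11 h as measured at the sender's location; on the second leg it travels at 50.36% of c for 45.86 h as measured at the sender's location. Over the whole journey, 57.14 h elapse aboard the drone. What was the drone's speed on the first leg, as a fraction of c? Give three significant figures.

β = 0.925

Leg 1: speed unknown; τ_1 = 46.11/γ_1.
Leg 2: β = 0.5036; γ = 1/√(1 − 0.5036²) = 1/√0.7464 = 1.157; τ_2 = 45.86/1.157 = 39.62 h.
Total proper time: τ_1 + 39.62 = 57.14, so τ_1 = 57.14 − 39.62 = 17.52 h.
γ_1 = 46.11/17.52 = 2.632; β = √(1 − 1/γ²) = √0.8556.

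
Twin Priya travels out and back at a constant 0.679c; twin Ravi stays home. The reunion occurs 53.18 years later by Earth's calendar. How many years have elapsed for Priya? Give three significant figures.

γ = 1/√(1 − 0.679²) = 1/√0.5390 = 1.362
Priya's clock measures proper time along the trip: τ = Δt/γ = 53.18/1.362 years.

τ = 39.0 years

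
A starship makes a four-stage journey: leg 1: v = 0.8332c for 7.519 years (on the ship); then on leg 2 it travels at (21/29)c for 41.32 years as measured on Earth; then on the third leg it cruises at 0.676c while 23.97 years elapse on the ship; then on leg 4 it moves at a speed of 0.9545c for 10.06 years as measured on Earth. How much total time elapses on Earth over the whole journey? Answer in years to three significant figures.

Leg 1: γ = 1/√(1 − 0.8332²) = 1/√0.3058 = 1.808; Δt_1 = 1.808 × 7.519 = 13.60 years.
Leg 2: 41.32 years is already measured on Earth.
Leg 3: γ = 1/√(1 − 0.676²) = 1/√0.5430 = 1.357; Δt_3 = 1.357 × 23.97 = 32.53 years.
Leg 4: 10.06 years is already measured on Earth.
Total: 13.60 + 41.32 + 32.53 + 10.06 years.

Δt = 97.5 years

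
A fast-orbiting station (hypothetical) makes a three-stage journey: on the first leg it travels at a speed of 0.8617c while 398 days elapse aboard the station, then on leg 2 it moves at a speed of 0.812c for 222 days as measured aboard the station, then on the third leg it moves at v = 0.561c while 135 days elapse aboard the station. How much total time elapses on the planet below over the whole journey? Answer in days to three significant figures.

Leg 1: γ = 1/√(1 − 0.8617²) = 1/√0.2575 = 1.971; Δt_1 = 1.971 × 398 = 784.4 days.
Leg 2: γ = 1/√(1 − 0.812²) = 1/√0.3407 = 1.713; Δt_2 = 1.713 × 222 = 380.4 days.
Leg 3: γ = 1/√(1 − 0.561²) = 1/√0.6853 = 1.208; Δt_3 = 1.208 × 135 = 163.1 days.
Total: 784.4 + 380.4 + 163.1 days.

Δt = 1330 days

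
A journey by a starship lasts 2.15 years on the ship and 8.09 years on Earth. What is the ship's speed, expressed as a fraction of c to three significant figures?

β = 0.964

The proper time is measured on the ship (both events occur at the ship's location); Δt is measured on Earth. γ = Δt/τ = 8.09/2.15 = 3.763.
β = √(1 − 1/γ²) = √(1 − 0.07063) = √0.9294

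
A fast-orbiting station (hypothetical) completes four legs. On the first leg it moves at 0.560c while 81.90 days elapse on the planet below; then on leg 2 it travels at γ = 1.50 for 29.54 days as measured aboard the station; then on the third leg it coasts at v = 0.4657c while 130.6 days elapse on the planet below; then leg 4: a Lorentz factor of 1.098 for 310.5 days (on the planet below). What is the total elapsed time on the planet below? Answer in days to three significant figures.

Δt = 567 days

Leg 1: 81.90 days is already measured on the planet below.
Leg 2: γ = 1.50; Δt_2 = 1.500 × 29.54 = 44.31 days.
Leg 3: 130.6 days is already measured on the planet below.
Leg 4: 310.5 days is already measured on the planet below.
Total: 81.90 + 44.31 + 130.6 + 310.5 days.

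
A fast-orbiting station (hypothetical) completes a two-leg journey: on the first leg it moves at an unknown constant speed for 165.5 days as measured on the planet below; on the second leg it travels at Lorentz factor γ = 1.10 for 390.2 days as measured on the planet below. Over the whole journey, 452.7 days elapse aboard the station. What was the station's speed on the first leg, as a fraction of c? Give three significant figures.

β = 0.806

Leg 1: speed unknown; τ_1 = 165.5/γ_1.
Leg 2: γ = 1.10; τ_2 = 390.2/1.100 = 354.7 days.
Total proper time: τ_1 + 354.7 = 452.7, so τ_1 = 452.7 − 354.7 = 97.97 days.
γ_1 = 165.5/97.97 = 1.689; β = √(1 − 1/γ²) = √0.6496.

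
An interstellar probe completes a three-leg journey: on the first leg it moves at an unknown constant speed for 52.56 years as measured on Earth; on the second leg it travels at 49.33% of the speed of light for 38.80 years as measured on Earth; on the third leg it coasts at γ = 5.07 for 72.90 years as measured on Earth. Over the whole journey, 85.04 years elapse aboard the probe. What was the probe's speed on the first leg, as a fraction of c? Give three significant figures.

Leg 1: speed unknown; τ_1 = 52.56/γ_1.
Leg 2: β = 0.4933; γ = 1/√(1 − 0.4933²) = 1/√0.7567 = 1.150; τ_2 = 38.80/1.150 = 33.75 years.
Leg 3: γ = 5.07; τ_3 = 72.90/5.070 = 14.38 years.
Total proper time: τ_1 + 33.75 + 14.38 = 85.04, so τ_1 = 85.04 − 48.13 = 36.91 years.
γ_1 = 52.56/36.91 = 1.424; β = √(1 − 1/γ²) = √0.5068.

β = 0.712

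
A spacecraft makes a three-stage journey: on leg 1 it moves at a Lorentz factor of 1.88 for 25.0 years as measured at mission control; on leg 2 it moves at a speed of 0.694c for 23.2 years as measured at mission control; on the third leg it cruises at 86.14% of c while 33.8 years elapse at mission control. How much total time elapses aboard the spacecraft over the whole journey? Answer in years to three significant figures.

Leg 1: γ = 1.88; τ_1 = 25.0/1.880 = 13.30 years.
Leg 2: γ = 1/√(1 − 0.694²) = 1/√0.5184 = 1.389; τ_2 = 23.2/1.389 = 16.70 years.
Leg 3: β = 0.8614; γ = 1/√(1 − 0.8614²) = 1/√0.2580 = 1.969; τ_3 = 33.8/1.969 = 17.17 years.
Total: 13.30 + 16.70 + 17.17 years.

τ = 47.2 years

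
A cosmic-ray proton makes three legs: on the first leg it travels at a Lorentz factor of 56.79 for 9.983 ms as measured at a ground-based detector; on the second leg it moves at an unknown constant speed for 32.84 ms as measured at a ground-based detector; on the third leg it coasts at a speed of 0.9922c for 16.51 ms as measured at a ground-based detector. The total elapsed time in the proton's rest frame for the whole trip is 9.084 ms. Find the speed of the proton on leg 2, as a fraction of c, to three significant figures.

Leg 1: γ = 56.79; τ_1 = 9.983/56.79 = 0.1758 ms.
Leg 2: speed unknown; τ_2 = 32.84/γ_2.
Leg 3: γ = 1/√(1 − 0.9922²) = 1/√0.01554 = 8.022; τ_3 = 16.51/8.022 = 2.058 ms.
Total proper time: 0.1758 + τ_2 + 2.058 = 9.084, so τ_2 = 9.084 − 2.234 = 6.850 ms.
γ_2 = 32.84/6.850 = 4.794; β = √(1 − 1/γ²) = √0.9565.

β = 0.978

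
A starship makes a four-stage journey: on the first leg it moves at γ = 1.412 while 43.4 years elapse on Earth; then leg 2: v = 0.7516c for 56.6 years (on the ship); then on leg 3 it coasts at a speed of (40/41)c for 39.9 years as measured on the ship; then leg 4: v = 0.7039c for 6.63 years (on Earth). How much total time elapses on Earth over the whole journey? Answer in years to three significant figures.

Δt = 318 years

Leg 1: 43.4 years is already measured on Earth.
Leg 2: γ = 1/√(1 − 0.7516²) = 1/√0.4351 = 1.516; Δt_2 = 1.516 × 56.6 = 85.81 years.
Leg 3: γ = 1/√(1 − (40/41)²) = 41/9 ≈ 4.556; Δt_3 = 4.556 × 39.9 = 181.8 years.
Leg 4: 6.63 years is already measured on Earth.
Total: 43.40 + 85.81 + 181.8 + 6.630 years.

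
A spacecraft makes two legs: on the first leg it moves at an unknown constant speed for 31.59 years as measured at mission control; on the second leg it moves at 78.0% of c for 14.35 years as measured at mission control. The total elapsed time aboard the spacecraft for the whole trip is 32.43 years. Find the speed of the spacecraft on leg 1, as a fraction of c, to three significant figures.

Leg 1: speed unknown; τ_1 = 31.59/γ_1.
Leg 2: β = 0.780; γ = 1/√(1 − 0.780²) = 1/√0.3916 = 1.598; τ_2 = 14.35/1.598 = 8.980 years.
Total proper time: τ_1 + 8.980 = 32.43, so τ_1 = 32.43 − 8.980 = 23.45 years.
γ_1 = 31.59/23.45 = 1.347; β = √(1 − 1/γ²) = √0.4490.

β = 0.670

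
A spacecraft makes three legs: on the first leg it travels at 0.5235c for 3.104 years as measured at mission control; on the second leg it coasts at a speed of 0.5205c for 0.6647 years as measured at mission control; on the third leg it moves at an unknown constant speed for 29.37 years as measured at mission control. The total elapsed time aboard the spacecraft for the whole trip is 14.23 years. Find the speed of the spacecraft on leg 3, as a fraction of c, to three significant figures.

β = 0.927

Leg 1: γ = 1/√(1 − 0.5235²) = 1/√0.7259 = 1.174; τ_1 = 3.104/1.174 = 2.645 years.
Leg 2: γ = 1/√(1 − 0.5205²) = 1/√0.7291 = 1.171; τ_2 = 0.6647/1.171 = 0.5676 years.
Leg 3: speed unknown; τ_3 = 29.37/γ_3.
Total proper time: 2.645 + 0.5676 + τ_3 = 14.23, so τ_3 = 14.23 − 3.212 = 11.02 years.
γ_3 = 29.37/11.02 = 2.666; β = √(1 − 1/γ²) = √0.8593.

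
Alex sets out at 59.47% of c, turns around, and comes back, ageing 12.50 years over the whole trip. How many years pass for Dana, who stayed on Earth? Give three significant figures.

β = 0.5947; γ = 1/√(1 − 0.5947²) = 1/√0.6463 = 1.244
Earth-frame duration is the dilated interval: Δt = γτ = 1.244 × 12.50 years.

Δt = 15.5 years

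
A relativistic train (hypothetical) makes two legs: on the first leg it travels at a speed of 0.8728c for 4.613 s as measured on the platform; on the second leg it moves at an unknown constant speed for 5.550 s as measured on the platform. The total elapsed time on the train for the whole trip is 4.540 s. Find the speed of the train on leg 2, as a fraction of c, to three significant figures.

β = 0.911

Leg 1: γ = 1/√(1 − 0.8728²) = 1/√0.2382 = 2.049; τ_1 = 4.613/2.049 = 2.252 s.
Leg 2: speed unknown; τ_2 = 5.550/γ_2.
Total proper time: 2.252 + τ_2 = 4.540, so τ_2 = 4.540 − 2.252 = 2.288 s.
γ_2 = 5.550/2.288 = 2.425; β = √(1 − 1/γ²) = √0.8300.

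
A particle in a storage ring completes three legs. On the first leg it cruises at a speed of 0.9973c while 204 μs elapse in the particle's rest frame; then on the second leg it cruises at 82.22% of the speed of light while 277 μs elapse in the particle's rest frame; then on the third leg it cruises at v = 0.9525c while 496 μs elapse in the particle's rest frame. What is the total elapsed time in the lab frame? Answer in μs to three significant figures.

Δt = 4890 μs

Leg 1: γ = 1/√(1 − 0.9973²) = 1/√0.005393 = 13.62; Δt_1 = 13.62 × 204 = 2778 μs.
Leg 2: β = 0.8222; γ = 1/√(1 − 0.8222²) = 1/√0.3240 = 1.757; Δt_2 = 1.757 × 277 = 486.6 μs.
Leg 3: γ = 1/√(1 − 0.9525²) = 1/√0.09274 = 3.284; Δt_3 = 3.284 × 496 = 1629 μs.
Total: 2778 + 486.6 + 1629 μs.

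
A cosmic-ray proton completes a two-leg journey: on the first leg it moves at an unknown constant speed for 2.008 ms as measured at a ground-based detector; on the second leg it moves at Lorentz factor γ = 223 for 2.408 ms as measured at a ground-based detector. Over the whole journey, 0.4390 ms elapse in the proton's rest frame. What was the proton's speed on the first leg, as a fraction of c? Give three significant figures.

β = 0.977

Leg 1: speed unknown; τ_1 = 2.008/γ_1.
Leg 2: γ = 223; τ_2 = 2.408/223.0 = 0.01080 ms.
Total proper time: τ_1 + 0.01080 = 0.4390, so τ_1 = 0.4390 − 0.01080 = 0.4282 ms.
γ_1 = 2.008/0.4282 = 4.689; β = √(1 − 1/γ²) = √0.9545.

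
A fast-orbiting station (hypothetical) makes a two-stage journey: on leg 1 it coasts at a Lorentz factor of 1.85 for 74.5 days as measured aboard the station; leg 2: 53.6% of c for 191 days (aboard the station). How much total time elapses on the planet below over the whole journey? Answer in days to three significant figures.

Δt = 364 days

Leg 1: γ = 1.85; Δt_1 = 1.850 × 74.5 = 137.8 days.
Leg 2: β = 0.536; γ = 1/√(1 − 0.536²) = 1/√0.7127 = 1.185; Δt_2 = 1.185 × 191 = 226.2 days.
Total: 137.8 + 226.2 days.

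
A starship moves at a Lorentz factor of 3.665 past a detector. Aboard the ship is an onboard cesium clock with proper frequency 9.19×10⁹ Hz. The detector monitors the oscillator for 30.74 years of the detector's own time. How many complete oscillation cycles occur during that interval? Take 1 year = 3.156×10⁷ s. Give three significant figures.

N = 2.43×10¹⁸

γ = 3.665
During 30.74 years of lab time, the oscillator's proper time advances by τ = Δt/γ = 30.74/3.665 = 8.387 years = 2.647×10⁸ s.
N = f × τ = 9.19×10⁹ × 2.647×10⁸ = 2.433×10¹⁸.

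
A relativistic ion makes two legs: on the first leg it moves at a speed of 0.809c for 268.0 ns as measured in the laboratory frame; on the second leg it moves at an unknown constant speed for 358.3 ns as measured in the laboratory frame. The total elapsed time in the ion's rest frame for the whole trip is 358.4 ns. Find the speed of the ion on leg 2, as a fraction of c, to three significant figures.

β = 0.828

Leg 1: γ = 1/√(1 − 0.809²) = 1/√0.3455 = 1.701; τ_1 = 268.0/1.701 = 157.5 ns.
Leg 2: speed unknown; τ_2 = 358.3/γ_2.
Total proper time: 157.5 + τ_2 = 358.4, so τ_2 = 358.4 − 157.5 = 200.9 ns.
γ_2 = 358.3/200.9 = 1.784; β = √(1 − 1/γ²) = √0.6857.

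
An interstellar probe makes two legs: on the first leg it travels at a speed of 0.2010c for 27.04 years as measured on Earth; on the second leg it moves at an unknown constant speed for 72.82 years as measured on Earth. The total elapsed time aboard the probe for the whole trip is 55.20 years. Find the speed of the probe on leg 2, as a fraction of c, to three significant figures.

β = 0.919

Leg 1: γ = 1/√(1 − 0.2010²) = 1/√0.9596 = 1.021; τ_1 = 27.04/1.021 = 26.49 years.
Leg 2: speed unknown; τ_2 = 72.82/γ_2.
Total proper time: 26.49 + τ_2 = 55.20, so τ_2 = 55.20 − 26.49 = 28.71 years.
γ_2 = 72.82/28.71 = 2.536; β = √(1 − 1/γ²) = √0.8445.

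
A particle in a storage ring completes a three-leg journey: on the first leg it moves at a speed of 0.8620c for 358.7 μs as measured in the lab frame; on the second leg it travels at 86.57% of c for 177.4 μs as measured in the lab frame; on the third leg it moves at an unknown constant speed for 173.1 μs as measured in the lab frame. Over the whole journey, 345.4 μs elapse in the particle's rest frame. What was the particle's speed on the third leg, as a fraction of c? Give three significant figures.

Leg 1: γ = 1/√(1 − 0.8620²) = 1/√0.2570 = 1.973; τ_1 = 358.7/1.973 = 181.8 μs.
Leg 2: β = 0.8657; γ = 1/√(1 − 0.8657²) = 1/√0.2506 = 1.998; τ_2 = 177.4/1.998 = 88.80 μs.
Leg 3: speed unknown; τ_3 = 173.1/γ_3.
Total proper time: 181.8 + 88.80 + τ_3 = 345.4, so τ_3 = 345.4 − 270.6 = 74.77 μs.
γ_3 = 173.1/74.77 = 2.315; β = √(1 − 1/γ²) = √0.8134.

β = 0.902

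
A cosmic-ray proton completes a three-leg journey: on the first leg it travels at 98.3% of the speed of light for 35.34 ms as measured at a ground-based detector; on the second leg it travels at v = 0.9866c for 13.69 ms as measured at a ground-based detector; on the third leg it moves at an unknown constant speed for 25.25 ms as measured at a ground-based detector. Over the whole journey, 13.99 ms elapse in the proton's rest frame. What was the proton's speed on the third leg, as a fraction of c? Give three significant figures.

Leg 1: β = 0.983; γ = 1/√(1 − 0.983²) = 1/√0.03371 = 5.446; τ_1 = 35.34/5.446 = 6.489 ms.
Leg 2: γ = 1/√(1 − 0.9866²) = 1/√0.02662 = 6.129; τ_2 = 13.69/6.129 = 2.234 ms.
Leg 3: speed unknown; τ_3 = 25.25/γ_3.
Total proper time: 6.489 + 2.234 + τ_3 = 13.99, so τ_3 = 13.99 − 8.722 = 5.268 ms.
γ_3 = 25.25/5.268 = 4.793; β = √(1 − 1/γ²) = √0.9565.

β = 0.978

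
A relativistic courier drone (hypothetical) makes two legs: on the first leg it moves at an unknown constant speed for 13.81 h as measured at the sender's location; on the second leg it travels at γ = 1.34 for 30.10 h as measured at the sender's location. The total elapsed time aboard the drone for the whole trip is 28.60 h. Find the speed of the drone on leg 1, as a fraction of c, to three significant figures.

Leg 1: speed unknown; τ_1 = 13.81/γ_1.
Leg 2: γ = 1.34; τ_2 = 30.10/1.340 = 22.46 h.
Total proper time: τ_1 + 22.46 = 28.60, so τ_1 = 28.60 − 22.46 = 6.137 h.
γ_1 = 13.81/6.137 = 2.250; β = √(1 − 1/γ²) = √0.8025.

β = 0.896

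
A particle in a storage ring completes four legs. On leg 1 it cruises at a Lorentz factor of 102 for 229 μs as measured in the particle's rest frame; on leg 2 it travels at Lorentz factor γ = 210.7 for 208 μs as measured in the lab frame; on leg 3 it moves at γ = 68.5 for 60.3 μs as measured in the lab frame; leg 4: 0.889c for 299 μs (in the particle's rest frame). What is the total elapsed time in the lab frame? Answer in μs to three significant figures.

Leg 1: γ = 102; Δt_1 = 102.0 × 229 = 2.336×10⁴ μs.
Leg 2: 208 μs is already measured in the lab frame.
Leg 3: 60.3 μs is already measured in the lab frame.
Leg 4: γ = 1/√(1 − 0.889²) = 1/√0.2097 = 2.184; Δt_4 = 2.184 × 299 = 653.0 μs.
Total: 2.336×10⁴ + 208.0 + 60.30 + 653.0 μs.

Δt = 2.43×10⁴ μs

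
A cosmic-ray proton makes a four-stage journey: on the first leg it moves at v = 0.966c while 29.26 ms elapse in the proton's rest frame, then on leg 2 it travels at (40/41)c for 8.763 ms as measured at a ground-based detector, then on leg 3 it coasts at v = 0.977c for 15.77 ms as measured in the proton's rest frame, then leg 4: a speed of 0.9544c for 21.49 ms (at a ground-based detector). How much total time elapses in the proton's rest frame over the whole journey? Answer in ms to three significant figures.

τ = 53.4 ms

Leg 1: 29.26 ms is already measured in the proton's rest frame.
Leg 2: γ = 1/√(1 − (40/41)²) = 41/9 ≈ 4.556; τ_2 = 8.763/4.556 = 1.924 ms.
Leg 3: 15.77 ms is already measured in the proton's rest frame.
Leg 4: γ = 1/√(1 − 0.9544²) = 1/√0.08912 = 3.350; τ_4 = 21.49/3.350 = 6.415 ms.
Total: 29.26 + 1.924 + 15.77 + 6.415 ms.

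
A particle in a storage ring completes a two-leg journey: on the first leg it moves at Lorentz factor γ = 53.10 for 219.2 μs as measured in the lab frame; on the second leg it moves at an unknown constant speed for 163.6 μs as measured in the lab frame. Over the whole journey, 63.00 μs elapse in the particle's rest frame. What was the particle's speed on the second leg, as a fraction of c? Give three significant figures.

Leg 1: γ = 53.10; τ_1 = 219.2/53.10 = 4.128 μs.
Leg 2: speed unknown; τ_2 = 163.6/γ_2.
Total proper time: 4.128 + τ_2 = 63.00, so τ_2 = 63.00 − 4.128 = 58.87 μs.
γ_2 = 163.6/58.87 = 2.779; β = √(1 − 1/γ²) = √0.8705.

β = 0.933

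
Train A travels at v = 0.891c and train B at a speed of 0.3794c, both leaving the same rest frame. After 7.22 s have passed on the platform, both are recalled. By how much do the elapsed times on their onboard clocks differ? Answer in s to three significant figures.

A: γ = 1/√(1 − 0.891²) = 1/√0.2061 = 2.203; τ_A = 7.22/2.203 = 3.278 s.
B: γ = 1/√(1 − 0.3794²) = 1/√0.8561 = 1.081; τ_B = 7.22/1.081 = 6.680 s.

|τ_A − τ_B| = 3.40 s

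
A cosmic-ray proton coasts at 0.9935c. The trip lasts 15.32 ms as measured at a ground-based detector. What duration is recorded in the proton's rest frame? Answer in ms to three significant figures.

τ = 1.74 ms

γ = 1/√(1 − 0.9935²) = 1/√0.01296 = 8.785
The interval measured at a ground-based detector is the dilated one; the clock in the proton's rest frame measures the proper time τ = Δt/γ = 15.32/8.785 ms.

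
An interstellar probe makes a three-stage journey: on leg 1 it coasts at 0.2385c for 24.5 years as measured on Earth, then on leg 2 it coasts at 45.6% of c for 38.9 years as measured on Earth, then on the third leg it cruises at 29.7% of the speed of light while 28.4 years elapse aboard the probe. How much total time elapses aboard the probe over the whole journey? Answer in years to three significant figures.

τ = 86.8 years

Leg 1: γ = 1/√(1 − 0.2385²) = 1/√0.9431 = 1.030; τ_1 = 24.5/1.030 = 23.79 years.
Leg 2: β = 0.456; γ = 1/√(1 − 0.456²) = 1/√0.7921 = 1.124; τ_2 = 38.9/1.124 = 34.62 years.
Leg 3: 28.4 years is already measured aboard the probe.
Total: 23.79 + 34.62 + 28.40 years.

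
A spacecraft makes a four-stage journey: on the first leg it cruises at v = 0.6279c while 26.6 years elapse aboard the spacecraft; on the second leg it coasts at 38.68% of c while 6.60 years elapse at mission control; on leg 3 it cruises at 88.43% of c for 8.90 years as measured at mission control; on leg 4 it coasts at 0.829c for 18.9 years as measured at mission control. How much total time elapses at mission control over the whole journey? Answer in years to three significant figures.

Δt = 68.6 years

Leg 1: γ = 1/√(1 − 0.6279²) = 1/√0.6057 = 1.285; Δt_1 = 1.285 × 26.6 = 34.18 years.
Leg 2: 6.60 years is already measured at mission control.
Leg 3: 8.90 years is already measured at mission control.
Leg 4: 18.9 years is already measured at mission control.
Total: 34.18 + 6.600 + 8.900 + 18.90 years.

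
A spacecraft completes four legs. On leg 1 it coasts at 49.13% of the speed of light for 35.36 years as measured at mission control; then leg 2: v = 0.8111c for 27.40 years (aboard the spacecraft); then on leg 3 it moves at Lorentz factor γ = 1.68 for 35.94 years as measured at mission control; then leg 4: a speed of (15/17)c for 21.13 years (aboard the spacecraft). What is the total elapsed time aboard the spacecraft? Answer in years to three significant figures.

τ = 101 years

Leg 1: β = 0.4913; γ = 1/√(1 − 0.4913²) = 1/√0.7586 = 1.148; τ_1 = 35.36/1.148 = 30.80 years.
Leg 2: 27.40 years is already measured aboard the spacecraft.
Leg 3: γ = 1.68; τ_3 = 35.94/1.680 = 21.39 years.
Leg 4: 21.13 years is already measured aboard the spacecraft.
Total: 30.80 + 27.40 + 21.39 + 21.13 years.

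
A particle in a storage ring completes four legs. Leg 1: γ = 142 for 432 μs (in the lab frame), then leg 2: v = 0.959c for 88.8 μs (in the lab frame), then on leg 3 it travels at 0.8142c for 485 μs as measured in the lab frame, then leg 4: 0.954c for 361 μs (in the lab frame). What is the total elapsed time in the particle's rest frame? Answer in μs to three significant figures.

Leg 1: γ = 142; τ_1 = 432/142.0 = 3.042 μs.
Leg 2: γ = 1/√(1 − 0.959²) = 1/√0.08032 = 3.529; τ_2 = 88.8/3.529 = 25.17 μs.
Leg 3: γ = 1/√(1 − 0.8142²) = 1/√0.3371 = 1.722; τ_3 = 485/1.722 = 281.6 μs.
Leg 4: γ = 1/√(1 − 0.954²) = 1/√0.08988 = 3.335; τ_4 = 361/3.335 = 108.2 μs.
Total: 3.042 + 25.17 + 281.6 + 108.2 μs.

τ = 418 μs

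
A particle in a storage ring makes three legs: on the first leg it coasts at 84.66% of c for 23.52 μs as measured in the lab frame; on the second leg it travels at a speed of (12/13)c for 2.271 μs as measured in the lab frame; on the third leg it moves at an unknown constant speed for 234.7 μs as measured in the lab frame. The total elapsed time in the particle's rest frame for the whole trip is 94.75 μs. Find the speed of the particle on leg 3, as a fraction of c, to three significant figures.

β = 0.938

Leg 1: β = 0.8466; γ = 1/√(1 − 0.8466²) = 1/√0.2833 = 1.879; τ_1 = 23.52/1.879 = 12.52 μs.
Leg 2: γ = 1/√(1 − (12/13)²) = 13/5 = 2.600; τ_2 = 2.271/2.600 = 0.8735 μs.
Leg 3: speed unknown; τ_3 = 234.7/γ_3.
Total proper time: 12.52 + 0.8735 + τ_3 = 94.75, so τ_3 = 94.75 − 13.39 = 81.36 μs.
γ_3 = 234.7/81.36 = 2.885; β = √(1 − 1/γ²) = √0.8798.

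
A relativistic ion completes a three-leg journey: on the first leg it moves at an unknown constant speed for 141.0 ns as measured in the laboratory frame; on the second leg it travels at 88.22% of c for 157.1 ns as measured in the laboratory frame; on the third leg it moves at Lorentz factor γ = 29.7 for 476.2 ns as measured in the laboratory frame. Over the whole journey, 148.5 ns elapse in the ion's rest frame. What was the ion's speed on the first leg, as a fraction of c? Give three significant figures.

β = 0.910

Leg 1: speed unknown; τ_1 = 141.0/γ_1.
Leg 2: β = 0.8822; γ = 1/√(1 − 0.8822²) = 1/√0.2217 = 2.124; τ_2 = 157.1/2.124 = 73.97 ns.
Leg 3: γ = 29.7; τ_3 = 476.2/29.70 = 16.03 ns.
Total proper time: τ_1 + 73.97 + 16.03 = 148.5, so τ_1 = 148.5 − 90.01 = 58.49 ns.
γ_1 = 141.0/58.49 = 2.411; β = √(1 − 1/γ²) = √0.8279.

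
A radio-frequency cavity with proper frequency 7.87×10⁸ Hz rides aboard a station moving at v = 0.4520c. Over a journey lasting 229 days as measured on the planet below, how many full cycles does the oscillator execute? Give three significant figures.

N = 1.39×10¹⁶

γ = 1/√(1 − 0.4520²) = 1/√0.7957 = 1.121
The oscillator's own cycle count is N = f × τ where τ is the proper time aboard the station. τ = Δt/γ = 229/1.121 = 204.3 days = 1.765×10⁷ s.
N = 7.87×10⁸ × 1.765×10⁷ = 1.389×10¹⁶.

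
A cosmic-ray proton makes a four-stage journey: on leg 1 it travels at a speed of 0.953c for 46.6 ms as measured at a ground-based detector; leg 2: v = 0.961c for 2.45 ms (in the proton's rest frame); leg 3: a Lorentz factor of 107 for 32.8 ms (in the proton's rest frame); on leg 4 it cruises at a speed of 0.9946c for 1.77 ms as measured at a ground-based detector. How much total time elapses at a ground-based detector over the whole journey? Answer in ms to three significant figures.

Leg 1: 46.6 ms is already measured at a ground-based detector.
Leg 2: γ = 1/√(1 − 0.961²) = 1/√0.07648 = 3.616; Δt_2 = 3.616 × 2.45 = 8.859 ms.
Leg 3: γ = 107; Δt_3 = 107.0 × 32.8 = 3510 ms.
Leg 4: 1.77 ms is already measured at a ground-based detector.
Total: 46.60 + 8.859 + 3510 + 1.770 ms.

Δt = 3570 ms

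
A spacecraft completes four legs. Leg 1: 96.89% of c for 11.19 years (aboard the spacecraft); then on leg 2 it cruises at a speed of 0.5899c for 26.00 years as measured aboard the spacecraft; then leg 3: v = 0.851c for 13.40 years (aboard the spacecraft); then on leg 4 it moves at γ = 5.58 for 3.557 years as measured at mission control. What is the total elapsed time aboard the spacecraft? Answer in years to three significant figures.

Leg 1: 11.19 years is already measured aboard the spacecraft.
Leg 2: 26.00 years is already measured aboard the spacecraft.
Leg 3: 13.40 years is already measured aboard the spacecraft.
Leg 4: γ = 5.58; τ_4 = 3.557/5.580 = 0.6375 years.
Total: 11.19 + 26.00 + 13.40 + 0.6375 years.

τ = 51.2 years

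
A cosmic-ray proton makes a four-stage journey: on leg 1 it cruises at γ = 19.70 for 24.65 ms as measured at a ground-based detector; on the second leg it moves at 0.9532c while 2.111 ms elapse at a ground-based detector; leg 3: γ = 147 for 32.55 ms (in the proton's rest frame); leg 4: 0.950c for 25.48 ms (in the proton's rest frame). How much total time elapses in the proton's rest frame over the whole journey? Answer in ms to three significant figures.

Leg 1: γ = 19.70; τ_1 = 24.65/19.70 = 1.251 ms.
Leg 2: γ = 1/√(1 − 0.9532²) = 1/√0.09141 = 3.308; τ_2 = 2.111/3.308 = 0.6382 ms.
Leg 3: 32.55 ms is already measured in the proton's rest frame.
Leg 4: 25.48 ms is already measured in the proton's rest frame.
Total: 1.251 + 0.6382 + 32.55 + 25.48 ms.

τ = 59.9 ms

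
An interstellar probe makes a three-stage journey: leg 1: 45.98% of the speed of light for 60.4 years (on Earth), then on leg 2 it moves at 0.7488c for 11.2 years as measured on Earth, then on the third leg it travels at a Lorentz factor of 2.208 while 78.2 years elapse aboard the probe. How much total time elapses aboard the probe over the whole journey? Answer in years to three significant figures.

τ = 139 years

Leg 1: β = 0.4598; γ = 1/√(1 − 0.4598²) = 1/√0.7886 = 1.126; τ_1 = 60.4/1.126 = 53.64 years.
Leg 2: γ = 1/√(1 − 0.7488²) = 1/√0.4393 = 1.509; τ_2 = 11.2/1.509 = 7.423 years.
Leg 3: 78.2 years is already measured aboard the probe.
Total: 53.64 + 7.423 + 78.20 years.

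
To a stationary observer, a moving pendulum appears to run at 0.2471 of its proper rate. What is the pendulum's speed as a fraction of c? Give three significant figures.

β = 0.969

Rate ratio = 1/γ, so γ = 1/0.2471 = 4.047.
β = √(1 − 1/γ²) = √(1 − 0.2471²) = √0.9389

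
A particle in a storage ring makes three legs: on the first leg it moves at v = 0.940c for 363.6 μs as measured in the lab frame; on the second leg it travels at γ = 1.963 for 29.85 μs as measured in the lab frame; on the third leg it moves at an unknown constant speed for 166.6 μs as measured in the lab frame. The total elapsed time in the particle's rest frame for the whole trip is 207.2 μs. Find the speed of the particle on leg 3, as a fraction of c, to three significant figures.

β = 0.913

Leg 1: γ = 1/√(1 − 0.940²) = 1/√0.1164 = 2.931; τ_1 = 363.6/2.931 = 124.1 μs.
Leg 2: γ = 1.963; τ_2 = 29.85/1.963 = 15.21 μs.
Leg 3: speed unknown; τ_3 = 166.6/γ_3.
Total proper time: 124.1 + 15.21 + τ_3 = 207.2, so τ_3 = 207.2 − 139.3 = 67.94 μs.
γ_3 = 166.6/67.94 = 2.452; β = √(1 − 1/γ²) = √0.8337.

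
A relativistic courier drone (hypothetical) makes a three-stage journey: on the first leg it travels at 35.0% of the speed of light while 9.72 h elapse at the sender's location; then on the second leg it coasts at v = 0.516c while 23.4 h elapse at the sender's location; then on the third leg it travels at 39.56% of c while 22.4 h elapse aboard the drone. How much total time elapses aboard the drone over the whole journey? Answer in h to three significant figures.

Leg 1: β = 0.350; γ = 1/√(1 − 0.350²) = 1/√0.8775 = 1.068; τ_1 = 9.72/1.068 = 9.105 h.
Leg 2: γ = 1/√(1 − 0.516²) = 1/√0.7337 = 1.167; τ_2 = 23.4/1.167 = 20.04 h.
Leg 3: 22.4 h is already measured aboard the drone.
Total: 9.105 + 20.04 + 22.40 h.

τ = 51.5 h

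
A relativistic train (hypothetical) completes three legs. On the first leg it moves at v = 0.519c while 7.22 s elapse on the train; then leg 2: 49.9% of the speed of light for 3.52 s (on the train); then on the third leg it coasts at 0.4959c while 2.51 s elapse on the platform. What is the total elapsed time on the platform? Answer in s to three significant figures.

Δt = 15.0 s

Leg 1: γ = 1/√(1 − 0.519²) = 1/√0.7306 = 1.170; Δt_1 = 1.170 × 7.22 = 8.447 s.
Leg 2: β = 0.499; γ = 1/√(1 − 0.499²) = 1/√0.7510 = 1.154; Δt_2 = 1.154 × 3.52 = 4.062 s.
Leg 3: 2.51 s is already measured on the platform.
Total: 8.447 + 4.062 + 2.510 s.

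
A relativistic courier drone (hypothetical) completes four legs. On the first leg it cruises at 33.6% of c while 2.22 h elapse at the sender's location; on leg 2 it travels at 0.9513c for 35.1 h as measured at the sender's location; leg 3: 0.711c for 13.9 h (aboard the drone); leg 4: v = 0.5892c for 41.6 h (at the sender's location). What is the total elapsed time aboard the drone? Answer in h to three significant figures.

Leg 1: β = 0.336; γ = 1/√(1 − 0.336²) = 1/√0.8871 = 1.062; τ_1 = 2.22/1.062 = 2.091 h.
Leg 2: γ = 1/√(1 − 0.9513²) = 1/√0.09503 = 3.244; τ_2 = 35.1/3.244 = 10.82 h.
Leg 3: 13.9 h is already measured aboard the drone.
Leg 4: γ = 1/√(1 − 0.5892²) = 1/√0.6528 = 1.238; τ_4 = 41.6/1.238 = 33.61 h.
Total: 2.091 + 10.82 + 13.90 + 33.61 h.

τ = 60.4 h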